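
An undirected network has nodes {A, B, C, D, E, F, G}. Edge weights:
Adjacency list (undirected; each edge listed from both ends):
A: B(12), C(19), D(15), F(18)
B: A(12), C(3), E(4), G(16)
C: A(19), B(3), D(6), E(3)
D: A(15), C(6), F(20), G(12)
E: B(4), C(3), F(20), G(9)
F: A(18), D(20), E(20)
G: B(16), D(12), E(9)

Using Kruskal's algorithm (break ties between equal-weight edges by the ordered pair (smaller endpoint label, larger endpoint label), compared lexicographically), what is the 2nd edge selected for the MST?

Kruskal: consider edges lightest-first.
B-C (3): add — endpoints in different components.
C-E (3): add — endpoints in different components.
B-E (4): skip — B and E already connected.
C-D (6): add — endpoints in different components.
E-G (9): add — endpoints in different components.
A-B (12): add — endpoints in different components.
D-G (12): skip — D and G already connected.
A-D (15): skip — A and D already connected.
B-G (16): skip — B and G already connected.
A-F (18): add — endpoints in different components.
The 2nd edge added is C-E.

C-E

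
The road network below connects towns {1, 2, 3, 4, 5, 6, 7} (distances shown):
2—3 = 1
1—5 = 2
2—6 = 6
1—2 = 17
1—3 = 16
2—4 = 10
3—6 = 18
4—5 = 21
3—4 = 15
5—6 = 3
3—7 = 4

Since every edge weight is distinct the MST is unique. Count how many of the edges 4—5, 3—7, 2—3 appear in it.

2

Sort edges by weight, then run Kruskal:
2—3 (1): add. Components now {1} {2,3} {4} {5} {6} {7}
1—5 (2): add. Components now {1,5} {2,3} {4} {6} {7}
5—6 (3): add. Components now {1,5,6} {2,3} {4} {7}
3—7 (4): add. Components now {1,5,6} {2,3,7} {4}
2—6 (6): add. Components now {1,2,3,5,6,7} {4}
2—4 (10): add. Components now {1,2,3,4,5,6,7}
MST edge set: {2—3, 1—5, 5—6, 3—7, 2—6, 2—4}.
Of the listed edges, {3—7, 2—3} are in the MST → 2.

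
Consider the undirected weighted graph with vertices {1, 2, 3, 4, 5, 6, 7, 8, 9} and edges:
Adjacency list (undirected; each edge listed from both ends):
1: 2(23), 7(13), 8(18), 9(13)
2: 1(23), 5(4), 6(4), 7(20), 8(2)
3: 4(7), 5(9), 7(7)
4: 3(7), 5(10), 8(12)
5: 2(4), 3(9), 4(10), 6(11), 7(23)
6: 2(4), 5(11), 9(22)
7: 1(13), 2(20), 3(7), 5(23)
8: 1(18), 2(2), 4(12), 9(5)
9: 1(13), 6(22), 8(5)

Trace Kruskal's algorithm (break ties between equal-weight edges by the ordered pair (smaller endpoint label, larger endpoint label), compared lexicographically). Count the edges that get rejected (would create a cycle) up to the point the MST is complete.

Kruskal: consider edges lightest-first.
2—8 (2): add — endpoints in different components.
2—5 (4): add — endpoints in different components.
2—6 (4): add — endpoints in different components.
8—9 (5): add — endpoints in different components.
3—4 (7): add — endpoints in different components.
3—7 (7): add — endpoints in different components.
3—5 (9): add — endpoints in different components.
4—5 (10): skip — 4 and 5 already connected.
5—6 (11): skip — 5 and 6 already connected.
4—8 (12): skip — 4 and 8 already connected.
1—7 (13): add — endpoints in different components.
Edges rejected before the tree was complete: 3.

3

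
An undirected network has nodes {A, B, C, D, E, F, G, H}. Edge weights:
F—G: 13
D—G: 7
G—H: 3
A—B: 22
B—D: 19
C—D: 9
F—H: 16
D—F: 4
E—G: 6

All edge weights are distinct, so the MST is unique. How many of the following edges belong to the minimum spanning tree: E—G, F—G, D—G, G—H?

3

Kruskal's algorithm — process edges by increasing weight (ties by edge label):
G—H (3): add — endpoints in different components.
D—F (4): add — endpoints in different components.
E—G (6): add — endpoints in different components.
D—G (7): add — endpoints in different components.
C—D (9): add — endpoints in different components.
F—G (13): skip — F and G already connected.
F—H (16): skip — F and H already connected.
B—D (19): add — endpoints in different components.
A—B (22): add — endpoints in different components.
MST edge set: {G—H, D—F, E—G, D—G, C—D, B—D, A—B}.
Of the listed edges, {E—G, D—G, G—H} are in the MST → 3.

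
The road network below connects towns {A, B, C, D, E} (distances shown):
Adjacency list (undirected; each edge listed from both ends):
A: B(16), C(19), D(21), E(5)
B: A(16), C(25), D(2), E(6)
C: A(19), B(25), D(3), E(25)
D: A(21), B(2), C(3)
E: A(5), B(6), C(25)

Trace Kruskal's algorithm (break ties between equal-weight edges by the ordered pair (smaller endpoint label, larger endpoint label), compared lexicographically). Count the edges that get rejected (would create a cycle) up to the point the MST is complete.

0

Sort edges by weight, then run Kruskal:
B—D (2): add — endpoints in different components.
C—D (3): add — endpoints in different components.
A—E (5): add — endpoints in different components.
B—E (6): add — endpoints in different components.
Edges rejected before the tree was complete: 0.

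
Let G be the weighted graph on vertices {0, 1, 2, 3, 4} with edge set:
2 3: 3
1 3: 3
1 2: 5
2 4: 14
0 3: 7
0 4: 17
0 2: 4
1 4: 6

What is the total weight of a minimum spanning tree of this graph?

Kruskal's algorithm — process edges by increasing weight (ties by edge label):
1 3 (3): add — endpoints in different components.
2 3 (3): add — endpoints in different components.
0 2 (4): add — endpoints in different components.
1 2 (5): skip — 1 and 2 already connected.
1 4 (6): add — endpoints in different components.
MST edges: 1 3, 2 3, 0 2, 1 4; total weight 3+3+4+6 = 16.

16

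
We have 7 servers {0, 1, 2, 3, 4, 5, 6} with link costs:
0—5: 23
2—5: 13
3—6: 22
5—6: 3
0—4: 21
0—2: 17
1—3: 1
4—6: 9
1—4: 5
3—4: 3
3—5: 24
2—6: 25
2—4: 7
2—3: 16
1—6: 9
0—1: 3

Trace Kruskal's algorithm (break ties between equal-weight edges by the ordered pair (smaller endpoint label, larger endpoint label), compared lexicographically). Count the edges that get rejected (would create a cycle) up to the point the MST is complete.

Kruskal: consider edges lightest-first.
1—3 (1): add. Components now {0} {1,3} {2} {4} {5} {6}
0—1 (3): add. Components now {0,1,3} {2} {4} {5} {6}
3—4 (3): add. Components now {0,1,3,4} {2} {5} {6}
5—6 (3): add. Components now {0,1,3,4} {2} {5,6}
1—4 (5): skip — 1 and 4 already connected.
2—4 (7): add. Components now {0,1,2,3,4} {5,6}
1—6 (9): add. Components now {0,1,2,3,4,5,6}
Edges rejected before the tree was complete: 1.

1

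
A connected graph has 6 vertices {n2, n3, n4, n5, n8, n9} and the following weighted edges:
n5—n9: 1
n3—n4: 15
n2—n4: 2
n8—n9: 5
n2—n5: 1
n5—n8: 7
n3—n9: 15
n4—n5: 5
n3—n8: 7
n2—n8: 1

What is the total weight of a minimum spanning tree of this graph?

Sort edges by weight, then run Kruskal:
n2—n5 (1): add. Components now {n4} {n3} {n9} {n2,n5} {n8}
n2—n8 (1): add. Components now {n4} {n3} {n9} {n2,n5,n8}
n5—n9 (1): add. Components now {n4} {n3} {n2,n5,n8,n9}
n2—n4 (2): add. Components now {n2,n4,n5,n8,n9} {n3}
n4—n5 (5): skip — n4 and n5 already connected.
n8—n9 (5): skip — n9 and n8 already connected.
n3—n8 (7): add. Components now {n2,n3,n4,n5,n8,n9}
MST edges: n2—n5, n2—n8, n5—n9, n2—n4, n3—n8; total weight 1+1+1+2+7 = 12.

12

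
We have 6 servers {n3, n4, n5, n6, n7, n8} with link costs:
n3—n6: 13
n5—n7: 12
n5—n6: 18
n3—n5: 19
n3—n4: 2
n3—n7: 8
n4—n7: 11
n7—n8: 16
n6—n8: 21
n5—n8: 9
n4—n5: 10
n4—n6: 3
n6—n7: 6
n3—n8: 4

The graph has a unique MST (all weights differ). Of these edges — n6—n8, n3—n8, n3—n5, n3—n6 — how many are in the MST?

1

Kruskal: consider edges lightest-first.
n3—n4 (2): add — endpoints in different components.
n4—n6 (3): add — endpoints in different components.
n3—n8 (4): add — endpoints in different components.
n6—n7 (6): add — endpoints in different components.
n3—n7 (8): skip — n7 and n3 already connected.
n5—n8 (9): add — endpoints in different components.
MST edge set: {n3—n4, n4—n6, n3—n8, n6—n7, n5—n8}.
Of the listed edges, {n3—n8} are in the MST → 1.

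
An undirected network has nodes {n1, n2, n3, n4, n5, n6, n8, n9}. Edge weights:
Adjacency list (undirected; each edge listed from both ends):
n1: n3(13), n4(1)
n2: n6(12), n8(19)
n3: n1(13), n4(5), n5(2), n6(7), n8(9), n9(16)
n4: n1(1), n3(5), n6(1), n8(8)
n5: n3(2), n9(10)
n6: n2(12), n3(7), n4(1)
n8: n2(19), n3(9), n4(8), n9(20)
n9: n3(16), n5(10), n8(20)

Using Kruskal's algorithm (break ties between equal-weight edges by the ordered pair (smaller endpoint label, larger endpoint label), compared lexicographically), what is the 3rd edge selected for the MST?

n3-n5

Kruskal's algorithm — process edges by increasing weight (ties by edge label):
n1-n4 (1): add — endpoints in different components.
n4-n6 (1): add — endpoints in different components.
n3-n5 (2): add — endpoints in different components.
n3-n4 (5): add — endpoints in different components.
n3-n6 (7): skip — n3 and n6 already connected.
n4-n8 (8): add — endpoints in different components.
n3-n8 (9): skip — n8 and n3 already connected.
n5-n9 (10): add — endpoints in different components.
n2-n6 (12): add — endpoints in different components.
The 3rd edge added is n3-n5.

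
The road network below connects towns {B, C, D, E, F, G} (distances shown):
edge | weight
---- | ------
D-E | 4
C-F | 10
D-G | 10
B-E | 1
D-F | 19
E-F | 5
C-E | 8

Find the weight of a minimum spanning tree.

28

Prim's algorithm from C:
Step 1: frontier [C-E 8, C-F 10] → take C-E (8); add E.
Step 2: frontier [C-F 10, B-E 1, D-E 4, E-F 5] → take B-E (1); add B.
Step 3: frontier [C-F 10, D-E 4, E-F 5] → take D-E (4); add D.
Step 4: frontier [C-F 10, D-G 10, D-F 19, E-F 5] → take E-F (5); add F.
Step 5: frontier [D-G 10] → take D-G (10); add G.
MST edges: C-E, B-E, D-E, E-F, D-G; total weight 8+1+4+5+10 = 28.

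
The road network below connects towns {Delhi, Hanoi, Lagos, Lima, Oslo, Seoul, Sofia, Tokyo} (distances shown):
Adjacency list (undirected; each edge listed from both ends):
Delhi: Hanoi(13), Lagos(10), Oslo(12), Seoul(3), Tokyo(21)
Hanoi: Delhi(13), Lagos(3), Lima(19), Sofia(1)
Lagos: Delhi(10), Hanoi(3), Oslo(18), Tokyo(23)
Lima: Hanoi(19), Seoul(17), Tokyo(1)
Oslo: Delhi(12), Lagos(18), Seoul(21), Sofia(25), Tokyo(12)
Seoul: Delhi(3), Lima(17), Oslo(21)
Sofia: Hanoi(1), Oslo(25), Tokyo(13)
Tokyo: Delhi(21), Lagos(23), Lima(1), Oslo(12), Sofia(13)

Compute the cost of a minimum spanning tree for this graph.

Prim's algorithm from Lagos:
Step 1: cheapest edge leaving the tree is Hanoi-Lagos (3); add Hanoi.
Step 2: cheapest edge leaving the tree is Hanoi-Sofia (1); add Sofia.
Step 3: cheapest edge leaving the tree is Delhi-Lagos (10); add Delhi.
Step 4: cheapest edge leaving the tree is Delhi-Seoul (3); add Seoul.
Step 5: cheapest edge leaving the tree is Delhi-Oslo (12); add Oslo.
Step 6: cheapest edge leaving the tree is Oslo-Tokyo (12); add Tokyo.
Step 7: cheapest edge leaving the tree is Lima-Tokyo (1); add Lima.
MST edges: Hanoi-Lagos, Hanoi-Sofia, Delhi-Lagos, Delhi-Seoul, Delhi-Oslo, Oslo-Tokyo, Lima-Tokyo; total weight 3+1+10+3+12+12+1 = 42.

42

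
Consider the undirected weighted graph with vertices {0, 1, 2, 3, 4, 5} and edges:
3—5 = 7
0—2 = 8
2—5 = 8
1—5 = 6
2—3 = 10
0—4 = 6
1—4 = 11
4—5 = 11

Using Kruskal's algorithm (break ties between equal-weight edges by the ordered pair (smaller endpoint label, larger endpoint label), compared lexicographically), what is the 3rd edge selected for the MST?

3-5

Sort edges by weight, then run Kruskal:
0—4 (6): add — endpoints in different components.
1—5 (6): add — endpoints in different components.
3—5 (7): add — endpoints in different components.
0—2 (8): add — endpoints in different components.
2—5 (8): add — endpoints in different components.
The 3rd edge added is 3—5.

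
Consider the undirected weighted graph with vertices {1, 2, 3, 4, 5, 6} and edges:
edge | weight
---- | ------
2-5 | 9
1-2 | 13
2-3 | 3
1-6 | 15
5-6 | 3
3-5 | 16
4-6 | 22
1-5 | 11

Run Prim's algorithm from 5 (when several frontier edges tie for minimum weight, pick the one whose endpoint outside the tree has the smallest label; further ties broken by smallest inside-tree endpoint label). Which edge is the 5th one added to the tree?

Prim's algorithm from 5:
Step 1: frontier [5-6 3, 2-5 9, 1-5 11, 3-5 16] → take 5-6 (3); add 6.
Step 2: frontier [2-5 9, 1-5 11, 3-5 16, 1-6 15, 4-6 22] → take 2-5 (9); add 2.
Step 3: frontier [2-3 3, 1-2 13, 1-5 11, 3-5 16, 1-6 15, 4-6 22] → take 2-3 (3); add 3.
Step 4: frontier [1-2 13, 1-5 11, 1-6 15, 4-6 22] → take 1-5 (11); add 1.
Step 5: frontier [4-6 22] → take 4-6 (22); add 4.
The 5th edge added is 4-6.

4-6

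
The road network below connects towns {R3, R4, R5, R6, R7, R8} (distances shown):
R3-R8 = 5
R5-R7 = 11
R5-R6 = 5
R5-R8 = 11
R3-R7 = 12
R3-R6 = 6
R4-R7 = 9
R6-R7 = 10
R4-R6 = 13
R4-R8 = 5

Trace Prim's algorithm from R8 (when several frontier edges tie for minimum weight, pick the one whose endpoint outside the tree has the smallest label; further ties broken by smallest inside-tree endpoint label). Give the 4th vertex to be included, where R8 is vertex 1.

Prim's algorithm from R8:
Step 1: frontier [R3-R8 5, R4-R8 5, R5-R8 11] → take R3-R8 (5); add R3.
Step 2: frontier [R3-R6 6, R3-R7 12, R4-R8 5, R5-R8 11] → take R4-R8 (5); add R4.
Step 3: frontier [R3-R6 6, R3-R7 12, R4-R7 9, R4-R6 13, R5-R8 11] → take R3-R6 (6); add R6.
Step 4: frontier [R3-R7 12, R4-R7 9, R5-R6 5, R6-R7 10, R5-R8 11] → take R5-R6 (5); add R5.
Step 5: frontier [R3-R7 12, R4-R7 9, R5-R7 11, R6-R7 10] → take R4-R7 (9); add R7.
Vertex order: R8, R3, R4, R6, R5, R7. The 4th vertex is R6.

R6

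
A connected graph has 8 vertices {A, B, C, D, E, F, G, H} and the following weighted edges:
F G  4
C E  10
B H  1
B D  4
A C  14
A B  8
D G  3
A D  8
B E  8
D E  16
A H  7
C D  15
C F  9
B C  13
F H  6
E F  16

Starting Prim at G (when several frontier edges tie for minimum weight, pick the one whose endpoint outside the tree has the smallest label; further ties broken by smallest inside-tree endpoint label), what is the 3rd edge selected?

B-H

Prim, starting at G.
Step 1: cheapest edge leaving the tree is D G (3); add D.
Step 2: cheapest edge leaving the tree is B D (4); add B.
Step 3: cheapest edge leaving the tree is B H (1); add H.
Step 4: cheapest edge leaving the tree is F G (4); add F.
Step 5: cheapest edge leaving the tree is A H (7); add A.
Step 6: cheapest edge leaving the tree is B E (8); add E.
Step 7: cheapest edge leaving the tree is C F (9); add C.
The 3rd edge added is B H.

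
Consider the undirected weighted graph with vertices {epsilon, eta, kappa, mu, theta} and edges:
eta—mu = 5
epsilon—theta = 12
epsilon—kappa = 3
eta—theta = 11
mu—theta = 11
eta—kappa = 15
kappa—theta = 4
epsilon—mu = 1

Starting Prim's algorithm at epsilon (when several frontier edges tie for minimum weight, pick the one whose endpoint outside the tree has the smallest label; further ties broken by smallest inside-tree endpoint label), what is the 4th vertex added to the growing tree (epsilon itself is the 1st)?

Prim's algorithm from epsilon:
Step 1: frontier [epsilon—mu 1, epsilon—kappa 3, epsilon—theta 12] → take epsilon—mu (1); add mu.
Step 2: frontier [epsilon—kappa 3, epsilon—theta 12, eta—mu 5, mu—theta 11] → take epsilon—kappa (3); add kappa.
Step 3: frontier [epsilon—theta 12, kappa—theta 4, eta—kappa 15, eta—mu 5, mu—theta 11] → take kappa—theta (4); add theta.
Step 4: frontier [eta—kappa 15, eta—mu 5, eta—theta 11] → take eta—mu (5); add eta.
Vertex order: epsilon, mu, kappa, theta, eta. The 4th vertex is theta.

theta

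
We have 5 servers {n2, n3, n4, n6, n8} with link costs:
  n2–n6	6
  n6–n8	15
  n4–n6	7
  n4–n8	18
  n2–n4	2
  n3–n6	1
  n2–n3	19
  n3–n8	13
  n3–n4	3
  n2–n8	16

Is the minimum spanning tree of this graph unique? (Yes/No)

Yes

Kruskal's algorithm — process edges by increasing weight (ties by edge label):
n3–n6 (1): add — endpoints in different components.
n2–n4 (2): add — endpoints in different components.
n3–n4 (3): add — endpoints in different components.
n2–n6 (6): skip — n6 and n2 already connected.
n4–n6 (7): skip — n6 and n4 already connected.
n3–n8 (13): add — endpoints in different components.
Every non-tree edge has weight strictly greater than the heaviest edge on the tree path between its endpoints, so the MST is unique.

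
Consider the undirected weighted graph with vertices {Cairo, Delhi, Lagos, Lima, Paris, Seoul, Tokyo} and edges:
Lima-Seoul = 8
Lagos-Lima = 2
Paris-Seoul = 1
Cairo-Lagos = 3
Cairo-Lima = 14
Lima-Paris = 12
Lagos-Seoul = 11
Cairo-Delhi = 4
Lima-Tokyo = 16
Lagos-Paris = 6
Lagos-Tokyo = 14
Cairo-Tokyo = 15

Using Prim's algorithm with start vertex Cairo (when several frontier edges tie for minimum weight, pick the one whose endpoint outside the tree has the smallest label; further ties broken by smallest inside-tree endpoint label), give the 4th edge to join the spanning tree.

Prim's algorithm from Cairo:
Step 1: cheapest edge leaving the tree is Cairo-Lagos (3); add Lagos.
Step 2: cheapest edge leaving the tree is Lagos-Lima (2); add Lima.
Step 3: cheapest edge leaving the tree is Cairo-Delhi (4); add Delhi.
Step 4: cheapest edge leaving the tree is Lagos-Paris (6); add Paris.
Step 5: cheapest edge leaving the tree is Paris-Seoul (1); add Seoul.
Step 6: cheapest edge leaving the tree is Lagos-Tokyo (14); add Tokyo.
The 4th edge added is Lagos-Paris.

Lagos-Paris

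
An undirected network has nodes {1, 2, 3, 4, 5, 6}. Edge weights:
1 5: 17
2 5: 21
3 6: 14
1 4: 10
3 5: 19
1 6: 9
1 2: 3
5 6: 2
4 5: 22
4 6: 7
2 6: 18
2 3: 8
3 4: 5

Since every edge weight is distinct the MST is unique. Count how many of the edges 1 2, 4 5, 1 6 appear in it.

Sort edges by weight, then run Kruskal:
5 6 (2): add — endpoints in different components.
1 2 (3): add — endpoints in different components.
3 4 (5): add — endpoints in different components.
4 6 (7): add — endpoints in different components.
2 3 (8): add — endpoints in different components.
MST edge set: {5 6, 1 2, 3 4, 4 6, 2 3}.
Of the listed edges, {1 2} are in the MST → 1.

1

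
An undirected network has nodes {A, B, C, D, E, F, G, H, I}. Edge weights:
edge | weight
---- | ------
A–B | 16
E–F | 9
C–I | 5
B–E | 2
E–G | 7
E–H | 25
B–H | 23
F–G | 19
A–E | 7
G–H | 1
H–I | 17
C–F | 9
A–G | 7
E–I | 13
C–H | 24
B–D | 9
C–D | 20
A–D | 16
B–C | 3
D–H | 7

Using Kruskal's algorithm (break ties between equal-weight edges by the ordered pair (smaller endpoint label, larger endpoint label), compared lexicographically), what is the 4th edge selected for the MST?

C-I

Sort edges by weight, then run Kruskal:
G–H (1): add — endpoints in different components.
B–E (2): add — endpoints in different components.
B–C (3): add — endpoints in different components.
C–I (5): add — endpoints in different components.
A–E (7): add — endpoints in different components.
A–G (7): add — endpoints in different components.
D–H (7): add — endpoints in different components.
E–G (7): skip — E and G already connected.
B–D (9): skip — B and D already connected.
C–F (9): add — endpoints in different components.
The 4th edge added is C–I.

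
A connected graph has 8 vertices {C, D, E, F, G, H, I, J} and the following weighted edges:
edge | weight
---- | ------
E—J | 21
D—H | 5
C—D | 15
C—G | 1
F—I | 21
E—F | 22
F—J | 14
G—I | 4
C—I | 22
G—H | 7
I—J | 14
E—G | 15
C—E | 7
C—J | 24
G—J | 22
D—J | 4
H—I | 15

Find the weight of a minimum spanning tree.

Prim, starting at C.
Step 1: cheapest edge leaving the tree is C—G (1); add G.
Step 2: cheapest edge leaving the tree is G—I (4); add I.
Step 3: cheapest edge leaving the tree is C—E (7); add E.
Step 4: cheapest edge leaving the tree is G—H (7); add H.
Step 5: cheapest edge leaving the tree is D—H (5); add D.
Step 6: cheapest edge leaving the tree is D—J (4); add J.
Step 7: cheapest edge leaving the tree is F—J (14); add F.
MST edges: C—G, G—I, C—E, G—H, D—H, D—J, F—J; total weight 1+4+7+7+5+4+14 = 42.

42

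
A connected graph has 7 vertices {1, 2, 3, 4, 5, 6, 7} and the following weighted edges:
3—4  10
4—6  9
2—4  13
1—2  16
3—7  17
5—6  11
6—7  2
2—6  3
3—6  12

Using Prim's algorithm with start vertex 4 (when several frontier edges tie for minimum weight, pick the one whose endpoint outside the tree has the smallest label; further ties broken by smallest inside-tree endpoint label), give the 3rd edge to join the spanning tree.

Grow the tree from 4 using Prim:
Step 1: frontier [4—6 9, 3—4 10, 2—4 13] → take 4—6 (9); add 6.
Step 2: frontier [3—4 10, 2—4 13, 6—7 2, 2—6 3, 5—6 11, 3—6 12] → take 6—7 (2); add 7.
Step 3: frontier [3—4 10, 2—4 13, 2—6 3, 5—6 11, 3—6 12, 3—7 17] → take 2—6 (3); add 2.
Step 4: frontier [1—2 16, 3—4 10, 5—6 11, 3—6 12, 3—7 17] → take 3—4 (10); add 3.
Step 5: frontier [1—2 16, 5—6 11] → take 5—6 (11); add 5.
Step 6: frontier [1—2 16] → take 1—2 (16); add 1.
The 3rd edge added is 2—6.

2-6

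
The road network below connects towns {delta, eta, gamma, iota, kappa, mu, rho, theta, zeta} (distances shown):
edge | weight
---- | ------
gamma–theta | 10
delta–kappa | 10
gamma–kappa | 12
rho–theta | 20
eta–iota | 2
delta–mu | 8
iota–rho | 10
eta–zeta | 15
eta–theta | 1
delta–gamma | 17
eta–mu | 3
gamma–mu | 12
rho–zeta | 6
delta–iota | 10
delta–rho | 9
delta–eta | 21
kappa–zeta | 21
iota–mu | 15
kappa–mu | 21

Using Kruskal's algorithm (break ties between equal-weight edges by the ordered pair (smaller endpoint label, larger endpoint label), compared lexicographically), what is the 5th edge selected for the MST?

delta-mu

Kruskal's algorithm — process edges by increasing weight (ties by edge label):
eta–theta (1): add — endpoints in different components.
eta–iota (2): add — endpoints in different components.
eta–mu (3): add — endpoints in different components.
rho–zeta (6): add — endpoints in different components.
delta–mu (8): add — endpoints in different components.
delta–rho (9): add — endpoints in different components.
delta–iota (10): skip — iota and delta already connected.
delta–kappa (10): add — endpoints in different components.
gamma–theta (10): add — endpoints in different components.
The 5th edge added is delta–mu.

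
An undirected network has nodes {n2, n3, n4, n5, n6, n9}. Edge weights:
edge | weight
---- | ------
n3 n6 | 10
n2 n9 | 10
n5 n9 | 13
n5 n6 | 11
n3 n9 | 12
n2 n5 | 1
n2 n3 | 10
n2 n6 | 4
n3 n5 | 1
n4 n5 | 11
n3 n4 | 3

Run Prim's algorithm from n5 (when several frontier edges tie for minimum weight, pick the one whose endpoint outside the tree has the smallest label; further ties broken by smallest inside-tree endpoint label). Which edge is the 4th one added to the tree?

n2-n6

Prim, starting at n5.
Step 1: cheapest edge leaving the tree is n2 n5 (1); add n2.
Step 2: cheapest edge leaving the tree is n3 n5 (1); add n3.
Step 3: cheapest edge leaving the tree is n3 n4 (3); add n4.
Step 4: cheapest edge leaving the tree is n2 n6 (4); add n6.
Step 5: cheapest edge leaving the tree is n2 n9 (10); add n9.
The 4th edge added is n2 n6.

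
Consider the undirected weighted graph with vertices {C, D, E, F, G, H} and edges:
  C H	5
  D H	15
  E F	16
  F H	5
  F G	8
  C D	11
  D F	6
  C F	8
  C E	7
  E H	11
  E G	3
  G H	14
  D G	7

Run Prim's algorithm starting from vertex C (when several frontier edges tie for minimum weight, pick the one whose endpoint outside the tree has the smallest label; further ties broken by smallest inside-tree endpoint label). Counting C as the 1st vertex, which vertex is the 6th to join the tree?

G

Prim's algorithm from C:
Step 1: frontier [C H 5, C E 7, C F 8, C D 11] → take C H (5); add H.
Step 2: frontier [C E 7, C F 8, C D 11, F H 5, E H 11, G H 14, D H 15] → take F H (5); add F.
Step 3: frontier [C E 7, C D 11, D F 6, F G 8, E F 16, E H 11, G H 14, D H 15] → take D F (6); add D.
Step 4: frontier [C E 7, D G 7, F G 8, E F 16, E H 11, G H 14] → take C E (7); add E.
Step 5: frontier [D G 7, E G 3, F G 8, G H 14] → take E G (3); add G.
Vertex order: C, H, F, D, E, G. The 6th vertex is G.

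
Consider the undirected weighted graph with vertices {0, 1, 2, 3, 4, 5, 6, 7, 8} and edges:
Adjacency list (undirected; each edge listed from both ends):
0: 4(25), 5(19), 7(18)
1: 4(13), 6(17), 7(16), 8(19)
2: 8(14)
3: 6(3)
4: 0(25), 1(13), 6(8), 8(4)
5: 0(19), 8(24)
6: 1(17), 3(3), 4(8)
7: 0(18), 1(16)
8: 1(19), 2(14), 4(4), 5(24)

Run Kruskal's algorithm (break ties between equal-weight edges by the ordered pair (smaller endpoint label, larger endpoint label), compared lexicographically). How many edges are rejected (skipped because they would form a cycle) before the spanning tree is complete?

Sort edges by weight, then run Kruskal:
3–6 (3): add — endpoints in different components.
4–8 (4): add — endpoints in different components.
4–6 (8): add — endpoints in different components.
1–4 (13): add — endpoints in different components.
2–8 (14): add — endpoints in different components.
1–7 (16): add — endpoints in different components.
1–6 (17): skip — 1 and 6 already connected.
0–7 (18): add — endpoints in different components.
0–5 (19): add — endpoints in different components.
Edges rejected before the tree was complete: 1.

1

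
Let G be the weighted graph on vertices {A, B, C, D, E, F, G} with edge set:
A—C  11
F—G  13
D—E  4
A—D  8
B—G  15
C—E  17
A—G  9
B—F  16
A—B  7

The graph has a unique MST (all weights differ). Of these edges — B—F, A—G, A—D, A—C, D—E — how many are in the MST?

4

Kruskal: consider edges lightest-first.
D—E (4): add — endpoints in different components.
A—B (7): add — endpoints in different components.
A—D (8): add — endpoints in different components.
A—G (9): add — endpoints in different components.
A—C (11): add — endpoints in different components.
F—G (13): add — endpoints in different components.
MST edge set: {D—E, A—B, A—D, A—G, A—C, F—G}.
Of the listed edges, {A—G, A—D, A—C, D—E} are in the MST → 4.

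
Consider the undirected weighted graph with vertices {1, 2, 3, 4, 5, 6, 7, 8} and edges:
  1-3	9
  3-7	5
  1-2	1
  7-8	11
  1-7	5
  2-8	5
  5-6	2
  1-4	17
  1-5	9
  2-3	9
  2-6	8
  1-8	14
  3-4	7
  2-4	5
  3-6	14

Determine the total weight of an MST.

Kruskal: consider edges lightest-first.
1-2 (1): add — endpoints in different components.
5-6 (2): add — endpoints in different components.
1-7 (5): add — endpoints in different components.
2-4 (5): add — endpoints in different components.
2-8 (5): add — endpoints in different components.
3-7 (5): add — endpoints in different components.
3-4 (7): skip — 3 and 4 already connected.
2-6 (8): add — endpoints in different components.
MST edges: 1-2, 5-6, 1-7, 2-4, 2-8, 3-7, 2-6; total weight 1+2+5+5+5+5+8 = 31.

31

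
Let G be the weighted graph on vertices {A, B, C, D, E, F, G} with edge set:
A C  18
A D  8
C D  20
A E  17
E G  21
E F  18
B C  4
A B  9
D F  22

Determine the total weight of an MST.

77

Kruskal: consider edges lightest-first.
B C (4): add. Components now {A} {B,C} {D} {E} {F} {G}
A D (8): add. Components now {A,D} {B,C} {E} {F} {G}
A B (9): add. Components now {A,B,C,D} {E} {F} {G}
A E (17): add. Components now {A,B,C,D,E} {F} {G}
A C (18): skip — A and C already connected.
E F (18): add. Components now {A,B,C,D,E,F} {G}
C D (20): skip — C and D already connected.
E G (21): add. Components now {A,B,C,D,E,F,G}
MST edges: B C, A D, A B, A E, E F, E G; total weight 4+8+9+17+18+21 = 77.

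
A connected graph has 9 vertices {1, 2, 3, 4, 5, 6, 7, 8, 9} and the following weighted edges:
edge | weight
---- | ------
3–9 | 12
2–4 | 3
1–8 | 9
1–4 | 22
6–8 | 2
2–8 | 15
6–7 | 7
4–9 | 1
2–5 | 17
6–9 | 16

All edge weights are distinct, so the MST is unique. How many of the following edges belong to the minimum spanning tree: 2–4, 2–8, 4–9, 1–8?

4

Kruskal: consider edges lightest-first.
4–9 (1): add — endpoints in different components.
6–8 (2): add — endpoints in different components.
2–4 (3): add — endpoints in different components.
6–7 (7): add — endpoints in different components.
1–8 (9): add — endpoints in different components.
3–9 (12): add — endpoints in different components.
2–8 (15): add — endpoints in different components.
6–9 (16): skip — 6 and 9 already connected.
2–5 (17): add — endpoints in different components.
MST edge set: {4–9, 6–8, 2–4, 6–7, 1–8, 3–9, 2–8, 2–5}.
Of the listed edges, {2–4, 2–8, 4–9, 1–8} are in the MST → 4.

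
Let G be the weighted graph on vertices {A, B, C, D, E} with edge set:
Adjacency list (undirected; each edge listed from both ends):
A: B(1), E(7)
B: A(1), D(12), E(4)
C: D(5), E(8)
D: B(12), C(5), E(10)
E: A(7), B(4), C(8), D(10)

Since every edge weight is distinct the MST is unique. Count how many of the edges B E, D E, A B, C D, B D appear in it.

Sort edges by weight, then run Kruskal:
A B (1): add. Components now {A,B} {C} {D} {E}
B E (4): add. Components now {A,B,E} {C} {D}
C D (5): add. Components now {A,B,E} {C,D}
A E (7): skip — A and E already connected.
C E (8): add. Components now {A,B,C,D,E}
MST edge set: {A B, B E, C D, C E}.
Of the listed edges, {B E, A B, C D} are in the MST → 3.

3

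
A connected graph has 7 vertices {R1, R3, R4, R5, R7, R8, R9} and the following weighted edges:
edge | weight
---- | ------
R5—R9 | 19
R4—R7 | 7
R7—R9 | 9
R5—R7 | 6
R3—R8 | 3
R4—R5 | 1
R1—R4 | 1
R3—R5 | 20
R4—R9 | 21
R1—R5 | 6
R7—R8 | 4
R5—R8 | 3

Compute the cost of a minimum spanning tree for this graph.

21

Kruskal: consider edges lightest-first.
R1—R4 (1): add — endpoints in different components.
R4—R5 (1): add — endpoints in different components.
R3—R8 (3): add — endpoints in different components.
R5—R8 (3): add — endpoints in different components.
R7—R8 (4): add — endpoints in different components.
R1—R5 (6): skip — R1 and R5 already connected.
R5—R7 (6): skip — R7 and R5 already connected.
R4—R7 (7): skip — R7 and R4 already connected.
R7—R9 (9): add — endpoints in different components.
MST edges: R1—R4, R4—R5, R3—R8, R5—R8, R7—R8, R7—R9; total weight 1+1+3+3+4+9 = 21.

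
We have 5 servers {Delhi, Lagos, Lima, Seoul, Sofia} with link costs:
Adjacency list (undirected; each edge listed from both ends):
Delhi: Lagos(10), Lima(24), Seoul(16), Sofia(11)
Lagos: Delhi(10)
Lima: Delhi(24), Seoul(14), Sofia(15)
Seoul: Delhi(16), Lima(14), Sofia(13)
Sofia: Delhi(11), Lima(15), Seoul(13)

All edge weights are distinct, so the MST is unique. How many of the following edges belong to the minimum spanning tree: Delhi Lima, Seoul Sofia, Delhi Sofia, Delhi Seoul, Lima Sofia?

2

Sort edges by weight, then run Kruskal:
Delhi Lagos (10): add. Components now {Delhi,Lagos} {Seoul} {Sofia} {Lima}
Delhi Sofia (11): add. Components now {Delhi,Lagos,Sofia} {Seoul} {Lima}
Seoul Sofia (13): add. Components now {Delhi,Lagos,Seoul,Sofia} {Lima}
Lima Seoul (14): add. Components now {Delhi,Lagos,Lima,Seoul,Sofia}
MST edge set: {Delhi Lagos, Delhi Sofia, Seoul Sofia, Lima Seoul}.
Of the listed edges, {Seoul Sofia, Delhi Sofia} are in the MST → 2.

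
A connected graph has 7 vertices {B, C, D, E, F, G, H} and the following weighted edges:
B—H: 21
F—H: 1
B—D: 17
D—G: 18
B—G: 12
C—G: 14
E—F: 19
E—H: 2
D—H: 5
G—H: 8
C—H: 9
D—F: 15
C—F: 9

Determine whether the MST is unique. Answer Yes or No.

Kruskal: consider edges lightest-first.
F—H (1): add — endpoints in different components.
E—H (2): add — endpoints in different components.
D—H (5): add — endpoints in different components.
G—H (8): add — endpoints in different components.
C—F (9): add — endpoints in different components.
C—H (9): skip — C and H already connected.
B—G (12): add — endpoints in different components.
Non-tree edge C—H has weight 9, equal to the heaviest edge on its tree cycle — swapping gives another MST of the same weight. Not unique.

No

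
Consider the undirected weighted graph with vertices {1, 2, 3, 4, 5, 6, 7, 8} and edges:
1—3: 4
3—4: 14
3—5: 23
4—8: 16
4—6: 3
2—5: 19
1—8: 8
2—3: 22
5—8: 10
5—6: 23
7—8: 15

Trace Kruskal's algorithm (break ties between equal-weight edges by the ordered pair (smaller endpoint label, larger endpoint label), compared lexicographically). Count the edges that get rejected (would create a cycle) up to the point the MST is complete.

Kruskal: consider edges lightest-first.
4—6 (3): add — endpoints in different components.
1—3 (4): add — endpoints in different components.
1—8 (8): add — endpoints in different components.
5—8 (10): add — endpoints in different components.
3—4 (14): add — endpoints in different components.
7—8 (15): add — endpoints in different components.
4—8 (16): skip — 4 and 8 already connected.
2—5 (19): add — endpoints in different components.
Edges rejected before the tree was complete: 1.

1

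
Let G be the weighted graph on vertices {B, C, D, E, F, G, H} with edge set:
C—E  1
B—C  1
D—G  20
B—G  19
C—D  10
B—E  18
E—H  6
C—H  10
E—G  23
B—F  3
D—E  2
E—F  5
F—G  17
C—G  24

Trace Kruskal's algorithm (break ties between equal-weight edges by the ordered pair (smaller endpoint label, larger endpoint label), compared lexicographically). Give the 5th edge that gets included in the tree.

E-H

Sort edges by weight, then run Kruskal:
B—C (1): add — endpoints in different components.
C—E (1): add — endpoints in different components.
D—E (2): add — endpoints in different components.
B—F (3): add — endpoints in different components.
E—F (5): skip — E and F already connected.
E—H (6): add — endpoints in different components.
C—D (10): skip — C and D already connected.
C—H (10): skip — C and H already connected.
F—G (17): add — endpoints in different components.
The 5th edge added is E—H.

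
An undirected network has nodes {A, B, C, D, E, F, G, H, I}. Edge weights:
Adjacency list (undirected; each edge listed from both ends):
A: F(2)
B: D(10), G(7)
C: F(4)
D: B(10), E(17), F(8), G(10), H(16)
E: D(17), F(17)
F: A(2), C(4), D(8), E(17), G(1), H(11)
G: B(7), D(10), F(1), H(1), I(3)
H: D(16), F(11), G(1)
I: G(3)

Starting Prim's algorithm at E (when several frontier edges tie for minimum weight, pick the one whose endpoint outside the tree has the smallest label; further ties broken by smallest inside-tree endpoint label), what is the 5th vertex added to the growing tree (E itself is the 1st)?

H

Prim's algorithm from E:
Step 1: frontier [D-E 17, E-F 17] → take D-E (17); add D.
Step 2: frontier [D-F 8, B-D 10, D-G 10, D-H 16, E-F 17] → take D-F (8); add F.
Step 3: frontier [B-D 10, D-G 10, D-H 16, F-G 1, A-F 2, C-F 4, F-H 11] → take F-G (1); add G.
Step 4: frontier [B-D 10, D-H 16, A-F 2, C-F 4, F-H 11, G-H 1, G-I 3, B-G 7] → take G-H (1); add H.
Step 5: frontier [B-D 10, A-F 2, C-F 4, G-I 3, B-G 7] → take A-F (2); add A.
Step 6: frontier [B-D 10, C-F 4, G-I 3, B-G 7] → take G-I (3); add I.
Step 7: frontier [B-D 10, C-F 4, B-G 7] → take C-F (4); add C.
Step 8: frontier [B-D 10, B-G 7] → take B-G (7); add B.
Vertex order: E, D, F, G, H, A, I, C, B. The 5th vertex is H.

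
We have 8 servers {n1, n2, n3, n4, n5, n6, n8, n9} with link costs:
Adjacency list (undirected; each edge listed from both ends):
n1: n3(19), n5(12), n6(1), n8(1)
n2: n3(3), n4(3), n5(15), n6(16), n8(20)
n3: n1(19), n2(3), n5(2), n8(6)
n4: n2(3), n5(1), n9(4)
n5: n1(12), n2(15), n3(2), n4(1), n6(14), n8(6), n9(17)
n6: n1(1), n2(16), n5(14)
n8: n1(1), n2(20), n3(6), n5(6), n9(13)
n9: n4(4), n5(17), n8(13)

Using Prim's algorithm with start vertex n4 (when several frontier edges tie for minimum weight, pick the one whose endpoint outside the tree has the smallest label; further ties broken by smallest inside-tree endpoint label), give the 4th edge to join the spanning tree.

Prim, starting at n4.
Step 1: cheapest edge leaving the tree is n4—n5 (1); add n5.
Step 2: cheapest edge leaving the tree is n3—n5 (2); add n3.
Step 3: cheapest edge leaving the tree is n2—n3 (3); add n2.
Step 4: cheapest edge leaving the tree is n4—n9 (4); add n9.
Step 5: cheapest edge leaving the tree is n3—n8 (6); add n8.
Step 6: cheapest edge leaving the tree is n1—n8 (1); add n1.
Step 7: cheapest edge leaving the tree is n1—n6 (1); add n6.
The 4th edge added is n4—n9.

n4-n9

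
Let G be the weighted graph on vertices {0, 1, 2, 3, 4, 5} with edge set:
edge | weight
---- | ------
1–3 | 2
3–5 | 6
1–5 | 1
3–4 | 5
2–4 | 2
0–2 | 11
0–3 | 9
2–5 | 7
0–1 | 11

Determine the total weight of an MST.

19

Prim, starting at 4.
Step 1: frontier [2–4 2, 3–4 5] → take 2–4 (2); add 2.
Step 2: frontier [2–5 7, 0–2 11, 3–4 5] → take 3–4 (5); add 3.
Step 3: frontier [2–5 7, 0–2 11, 1–3 2, 3–5 6, 0–3 9] → take 1–3 (2); add 1.
Step 4: frontier [1–5 1, 0–1 11, 2–5 7, 0–2 11, 3–5 6, 0–3 9] → take 1–5 (1); add 5.
Step 5: frontier [0–1 11, 0–2 11, 0–3 9] → take 0–3 (9); add 0.
MST edges: 2–4, 3–4, 1–3, 1–5, 0–3; total weight 2+5+2+1+9 = 19.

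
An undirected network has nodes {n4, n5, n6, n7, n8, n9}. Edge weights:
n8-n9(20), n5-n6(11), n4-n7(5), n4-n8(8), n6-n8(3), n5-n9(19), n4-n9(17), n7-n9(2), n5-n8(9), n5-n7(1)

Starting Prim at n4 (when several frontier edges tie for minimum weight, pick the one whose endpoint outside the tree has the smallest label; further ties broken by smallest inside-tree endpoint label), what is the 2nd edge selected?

n5-n7

Grow the tree from n4 using Prim:
Step 1: frontier [n4-n7 5, n4-n8 8, n4-n9 17] → take n4-n7 (5); add n7.
Step 2: frontier [n4-n8 8, n4-n9 17, n5-n7 1, n7-n9 2] → take n5-n7 (1); add n5.
Step 3: frontier [n4-n8 8, n4-n9 17, n5-n8 9, n5-n6 11, n5-n9 19, n7-n9 2] → take n7-n9 (2); add n9.
Step 4: frontier [n4-n8 8, n5-n8 9, n5-n6 11, n8-n9 20] → take n4-n8 (8); add n8.
Step 5: frontier [n5-n6 11, n6-n8 3] → take n6-n8 (3); add n6.
The 2nd edge added is n5-n7.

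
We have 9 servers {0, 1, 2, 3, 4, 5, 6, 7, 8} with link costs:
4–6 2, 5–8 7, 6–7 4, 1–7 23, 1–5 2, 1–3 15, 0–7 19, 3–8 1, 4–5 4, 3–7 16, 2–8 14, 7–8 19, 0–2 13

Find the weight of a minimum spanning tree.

47

Kruskal's algorithm — process edges by increasing weight (ties by edge label):
3–8 (1): add — endpoints in different components.
1–5 (2): add — endpoints in different components.
4–6 (2): add — endpoints in different components.
4–5 (4): add — endpoints in different components.
6–7 (4): add — endpoints in different components.
5–8 (7): add — endpoints in different components.
0–2 (13): add — endpoints in different components.
2–8 (14): add — endpoints in different components.
MST edges: 3–8, 1–5, 4–6, 4–5, 6–7, 5–8, 0–2, 2–8; total weight 1+2+2+4+4+7+13+14 = 47.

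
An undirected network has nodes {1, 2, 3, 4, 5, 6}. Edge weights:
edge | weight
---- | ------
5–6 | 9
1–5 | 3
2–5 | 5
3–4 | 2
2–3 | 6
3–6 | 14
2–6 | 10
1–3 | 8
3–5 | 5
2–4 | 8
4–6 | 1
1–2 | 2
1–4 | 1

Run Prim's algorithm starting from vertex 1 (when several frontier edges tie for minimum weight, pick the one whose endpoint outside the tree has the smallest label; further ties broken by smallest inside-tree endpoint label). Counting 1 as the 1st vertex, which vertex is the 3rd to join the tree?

6

Grow the tree from 1 using Prim:
Step 1: frontier [1–4 1, 1–2 2, 1–5 3, 1–3 8] → take 1–4 (1); add 4.
Step 2: frontier [1–2 2, 1–5 3, 1–3 8, 4–6 1, 3–4 2, 2–4 8] → take 4–6 (1); add 6.
Step 3: frontier [1–2 2, 1–5 3, 1–3 8, 3–4 2, 2–4 8, 5–6 9, 2–6 10, 3–6 14] → take 1–2 (2); add 2.
Step 4: frontier [1–5 3, 1–3 8, 2–5 5, 2–3 6, 3–4 2, 5–6 9, 3–6 14] → take 3–4 (2); add 3.
Step 5: frontier [1–5 3, 2–5 5, 3–5 5, 5–6 9] → take 1–5 (3); add 5.
Vertex order: 1, 4, 6, 2, 3, 5. The 3rd vertex is 6.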